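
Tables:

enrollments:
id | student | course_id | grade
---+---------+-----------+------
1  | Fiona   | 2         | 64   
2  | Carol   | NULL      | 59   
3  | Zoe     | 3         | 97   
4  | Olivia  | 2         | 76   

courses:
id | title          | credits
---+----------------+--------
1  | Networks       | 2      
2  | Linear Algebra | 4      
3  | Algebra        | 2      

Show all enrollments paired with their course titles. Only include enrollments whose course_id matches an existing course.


INNER JOIN keeps only enrollments rows whose course_id matches an id in courses. Walk through each enrollment:
  - enrollment 1 (Fiona): course_id=2 -> matches Linear Algebra
  - enrollment 2 (Carol): course_id=NULL, no match -> dropped
  - enrollment 3 (Zoe): course_id=3 -> matches Algebra
  - enrollment 4 (Olivia): course_id=2 -> matches Linear Algebra
So 1 of 4 rows is dropped.

SQL:
SELECT a.student, b.title AS course
FROM enrollments a
INNER JOIN courses b ON a.course_id = b.id

Result:
student | course        
--------+---------------
Fiona   | Linear Algebra
Zoe     | Algebra       
Olivia  | Linear Algebra


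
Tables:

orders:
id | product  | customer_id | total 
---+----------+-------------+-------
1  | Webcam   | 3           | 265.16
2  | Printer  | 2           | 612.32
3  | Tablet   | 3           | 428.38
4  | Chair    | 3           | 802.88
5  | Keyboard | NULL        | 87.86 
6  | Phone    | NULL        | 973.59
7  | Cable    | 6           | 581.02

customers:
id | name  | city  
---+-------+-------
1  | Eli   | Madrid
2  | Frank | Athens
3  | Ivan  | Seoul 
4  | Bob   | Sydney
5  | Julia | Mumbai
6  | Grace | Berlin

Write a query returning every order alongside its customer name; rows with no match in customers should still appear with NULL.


LEFT JOIN keeps every row from orders (the left table); where customer_id has no match in customers, the customer columns become NULL. Walk through each order:
  - order 1 (Webcam): customer_id=3 -> matches Ivan
  - order 2 (Printer): customer_id=2 -> matches Frank
  - order 3 (Tablet): customer_id=3 -> matches Ivan
  - order 4 (Chair): customer_id=3 -> matches Ivan
  - order 5 (Keyboard): customer_id=NULL, no match -> kept with NULL
  - order 6 (Phone): customer_id=NULL, no match -> kept with NULL
  - order 7 (Cable): customer_id=6 -> matches Grace
All 7 rows appear; 2 have NULL customer.

SQL:
SELECT a.product, b.name AS customer
FROM orders a
LEFT JOIN customers b ON a.customer_id = b.id

Result:
product  | customer
---------+---------
Webcam   | Ivan    
Printer  | Frank   
Tablet   | Ivan    
Chair    | Ivan    
Keyboard | NULL    
Phone    | NULL    
Cable    | Grace   


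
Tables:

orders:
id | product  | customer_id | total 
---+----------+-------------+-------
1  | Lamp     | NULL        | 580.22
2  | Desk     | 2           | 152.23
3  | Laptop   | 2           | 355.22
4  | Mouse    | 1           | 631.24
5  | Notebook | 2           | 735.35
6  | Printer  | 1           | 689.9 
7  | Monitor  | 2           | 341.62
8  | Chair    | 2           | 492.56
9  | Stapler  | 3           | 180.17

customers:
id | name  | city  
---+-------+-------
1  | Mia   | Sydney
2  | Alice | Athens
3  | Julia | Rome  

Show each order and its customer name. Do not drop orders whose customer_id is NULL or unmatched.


LEFT JOIN keeps every row from orders (the left table); where customer_id has no match in customers, the customer columns become NULL. Walk through each order:
  - order 1 (Lamp): customer_id=NULL, no match -> kept with NULL
  - order 2 (Desk): customer_id=2 -> matches Alice
  - order 3 (Laptop): customer_id=2 -> matches Alice
  - order 4 (Mouse): customer_id=1 -> matches Mia
  - order 5 (Notebook): customer_id=2 -> matches Alice
  - order 6 (Printer): customer_id=1 -> matches Mia
  - order 7 (Monitor): customer_id=2 -> matches Alice
  - order 8 (Chair): customer_id=2 -> matches Alice
  - order 9 (Stapler): customer_id=3 -> matches Julia
All 9 rows appear; 1 has NULL customer.

SQL:
SELECT a.product, b.name AS customer
FROM orders a
LEFT JOIN customers b ON a.customer_id = b.id

Result:
product  | customer
---------+---------
Lamp     | NULL    
Desk     | Alice   
Laptop   | Alice   
Mouse    | Mia     
Notebook | Alice   
Printer  | Mia     
Monitor  | Alice   
Chair    | Alice   
Stapler  | Julia   


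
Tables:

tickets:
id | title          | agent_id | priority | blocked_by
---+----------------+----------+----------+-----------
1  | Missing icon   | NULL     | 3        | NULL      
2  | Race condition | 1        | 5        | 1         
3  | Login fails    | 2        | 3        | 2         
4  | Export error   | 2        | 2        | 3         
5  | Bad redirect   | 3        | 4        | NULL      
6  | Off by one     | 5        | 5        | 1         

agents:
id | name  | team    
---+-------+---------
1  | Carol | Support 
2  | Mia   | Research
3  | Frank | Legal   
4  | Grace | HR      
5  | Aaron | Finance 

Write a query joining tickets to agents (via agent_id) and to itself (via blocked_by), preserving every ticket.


Two LEFT JOINs from the same base table tickets: one to agents via agent_id, one to tickets itself via blocked_by. Both are LEFT so every ticket is preserved.
Match against agents:
  - ticket 1 (Missing icon): agent_id=NULL, no match -> kept with NULL
  - ticket 2 (Race condition): agent_id=1 -> matches Carol
  - ticket 3 (Login fails): agent_id=2 -> matches Mia
  - ticket 4 (Export error): agent_id=2 -> matches Mia
  - ticket 5 (Bad redirect): agent_id=3 -> matches Frank
  - ticket 6 (Off by one): agent_id=5 -> matches Aaron
Match against tickets (self):
  - ticket 1 (Missing icon): blocked_by=NULL -> NULL
  - ticket 2 (Race condition): blocked_by=1 -> Missing icon
  - ticket 3 (Login fails): blocked_by=2 -> Race condition
  - ticket 4 (Export error): blocked_by=3 -> Login fails
  - ticket 5 (Bad redirect): blocked_by=NULL -> NULL
  - ticket 6 (Off by one): blocked_by=1 -> Missing icon

SQL:
SELECT a.title, b.name AS agent, c.title AS blocked_by
FROM tickets a
LEFT JOIN agents b ON a.agent_id = b.id
LEFT JOIN tickets c ON a.blocked_by = c.id

Result:
title          | agent | blocked_by    
---------------+-------+---------------
Missing icon   | NULL  | NULL          
Race condition | Carol | Missing icon  
Login fails    | Mia   | Race condition
Export error   | Mia   | Login fails   
Bad redirect   | Frank | NULL          
Off by one     | Aaron | Missing icon  


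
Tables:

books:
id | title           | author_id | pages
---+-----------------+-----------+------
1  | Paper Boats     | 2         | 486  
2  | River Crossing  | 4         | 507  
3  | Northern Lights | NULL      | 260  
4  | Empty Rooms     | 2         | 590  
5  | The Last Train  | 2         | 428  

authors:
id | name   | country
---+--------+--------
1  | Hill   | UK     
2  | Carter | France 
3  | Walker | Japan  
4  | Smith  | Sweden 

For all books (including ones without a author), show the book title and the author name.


LEFT JOIN keeps every row from books (the left table); where author_id has no match in authors, the author columns become NULL. Walk through each book:
  - book 1 (Paper Boats): author_id=2 -> matches Carter
  - book 2 (River Crossing): author_id=4 -> matches Smith
  - book 3 (Northern Lights): author_id=NULL, no match -> kept with NULL
  - book 4 (Empty Rooms): author_id=2 -> matches Carter
  - book 5 (The Last Train): author_id=2 -> matches Carter
All 5 rows appear; 1 has NULL author.

SQL:
SELECT a.title, b.name AS author
FROM books a
LEFT JOIN authors b ON a.author_id = b.id

Result:
title           | author
----------------+-------
Paper Boats     | Carter
River Crossing  | Smith 
Northern Lights | NULL  
Empty Rooms     | Carter
The Last Train  | Carter


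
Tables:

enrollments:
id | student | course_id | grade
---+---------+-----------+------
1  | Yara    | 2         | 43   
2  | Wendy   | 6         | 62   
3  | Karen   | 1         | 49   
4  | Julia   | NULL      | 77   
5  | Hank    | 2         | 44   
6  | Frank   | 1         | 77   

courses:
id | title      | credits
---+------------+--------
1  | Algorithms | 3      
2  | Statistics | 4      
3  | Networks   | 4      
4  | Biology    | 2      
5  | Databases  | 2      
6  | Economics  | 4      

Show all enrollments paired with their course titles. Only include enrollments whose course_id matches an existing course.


INNER JOIN keeps only enrollments rows whose course_id matches an id in courses. Walk through each enrollment:
  - enrollment 1 (Yara): course_id=2 -> matches Statistics
  - enrollment 2 (Wendy): course_id=6 -> matches Economics
  - enrollment 3 (Karen): course_id=1 -> matches Algorithms
  - enrollment 4 (Julia): course_id=NULL, no match -> dropped
  - enrollment 5 (Hank): course_id=2 -> matches Statistics
  - enrollment 6 (Frank): course_id=1 -> matches Algorithms
So 1 of 6 rows is dropped.

SQL:
SELECT a.student, b.title AS course
FROM enrollments a
INNER JOIN courses b ON a.course_id = b.id

Result:
student | course    
--------+-----------
Yara    | Statistics
Wendy   | Economics 
Karen   | Algorithms
Hank    | Statistics
Frank   | Algorithms


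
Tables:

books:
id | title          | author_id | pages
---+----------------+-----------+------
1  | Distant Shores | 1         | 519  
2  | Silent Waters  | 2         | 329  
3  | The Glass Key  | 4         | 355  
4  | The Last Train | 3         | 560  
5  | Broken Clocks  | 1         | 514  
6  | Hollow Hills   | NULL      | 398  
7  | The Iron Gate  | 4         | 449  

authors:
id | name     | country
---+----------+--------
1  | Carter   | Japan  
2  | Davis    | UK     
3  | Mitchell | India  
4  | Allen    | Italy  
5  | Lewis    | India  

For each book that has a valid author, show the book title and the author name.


INNER JOIN keeps only books rows whose author_id matches an id in authors. Walk through each book:
  - book 1 (Distant Shores): author_id=1 -> matches Carter
  - book 2 (Silent Waters): author_id=2 -> matches Davis
  - book 3 (The Glass Key): author_id=4 -> matches Allen
  - book 4 (The Last Train): author_id=3 -> matches Mitchell
  - book 5 (Broken Clocks): author_id=1 -> matches Carter
  - book 6 (Hollow Hills): author_id=NULL, no match -> dropped
  - book 7 (The Iron Gate): author_id=4 -> matches Allen
So 1 of 7 rows is dropped.

SQL:
SELECT a.title, b.name AS author
FROM books a
INNER JOIN authors b ON a.author_id = b.id

Result:
title          | author  
---------------+---------
Distant Shores | Carter  
Silent Waters  | Davis   
The Glass Key  | Allen   
The Last Train | Mitchell
Broken Clocks  | Carter  
The Iron Gate  | Allen   


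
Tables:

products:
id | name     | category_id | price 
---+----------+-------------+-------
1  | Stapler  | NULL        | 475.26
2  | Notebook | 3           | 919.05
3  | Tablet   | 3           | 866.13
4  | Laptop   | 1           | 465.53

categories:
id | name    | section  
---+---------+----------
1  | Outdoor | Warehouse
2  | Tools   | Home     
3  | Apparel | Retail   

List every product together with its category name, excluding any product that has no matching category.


INNER JOIN keeps only products rows whose category_id matches an id in categories. Walk through each product:
  - product 1 (Stapler): category_id=NULL, no match -> dropped
  - product 2 (Notebook): category_id=3 -> matches Apparel
  - product 3 (Tablet): category_id=3 -> matches Apparel
  - product 4 (Laptop): category_id=1 -> matches Outdoor
So 1 of 4 rows is dropped.

SQL:
SELECT a.name, b.name AS category
FROM products a
INNER JOIN categories b ON a.category_id = b.id

Result:
name     | category
---------+---------
Notebook | Apparel 
Tablet   | Apparel 
Laptop   | Outdoor 


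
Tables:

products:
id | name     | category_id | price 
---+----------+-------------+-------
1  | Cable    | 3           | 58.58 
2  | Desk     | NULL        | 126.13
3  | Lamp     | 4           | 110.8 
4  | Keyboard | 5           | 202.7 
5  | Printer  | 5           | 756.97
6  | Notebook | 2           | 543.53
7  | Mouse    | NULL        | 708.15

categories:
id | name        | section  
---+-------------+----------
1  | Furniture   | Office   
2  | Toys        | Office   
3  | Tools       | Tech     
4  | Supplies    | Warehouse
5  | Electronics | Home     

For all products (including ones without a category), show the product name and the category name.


LEFT JOIN keeps every row from products (the left table); where category_id has no match in categories, the category columns become NULL. Walk through each product:
  - product 1 (Cable): category_id=3 -> matches Tools
  - product 2 (Desk): category_id=NULL, no match -> kept with NULL
  - product 3 (Lamp): category_id=4 -> matches Supplies
  - product 4 (Keyboard): category_id=5 -> matches Electronics
  - product 5 (Printer): category_id=5 -> matches Electronics
  - product 6 (Notebook): category_id=2 -> matches Toys
  - product 7 (Mouse): category_id=NULL, no match -> kept with NULL
All 7 rows appear; 2 have NULL category.

SQL:
SELECT a.name, b.name AS category
FROM products a
LEFT JOIN categories b ON a.category_id = b.id

Result:
name     | category   
---------+------------
Cable    | Tools      
Desk     | NULL       
Lamp     | Supplies   
Keyboard | Electronics
Printer  | Electronics
Notebook | Toys       
Mouse    | NULL       


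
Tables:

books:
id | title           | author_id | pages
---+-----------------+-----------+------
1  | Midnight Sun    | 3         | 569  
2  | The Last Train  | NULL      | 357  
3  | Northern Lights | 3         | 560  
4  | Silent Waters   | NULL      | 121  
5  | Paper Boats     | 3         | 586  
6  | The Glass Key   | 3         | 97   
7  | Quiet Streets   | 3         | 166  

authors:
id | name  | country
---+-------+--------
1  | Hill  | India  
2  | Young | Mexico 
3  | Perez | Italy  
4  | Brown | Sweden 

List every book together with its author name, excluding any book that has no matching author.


INNER JOIN keeps only books rows whose author_id matches an id in authors. Walk through each book:
  - book 1 (Midnight Sun): author_id=3 -> matches Perez
  - book 2 (The Last Train): author_id=NULL, no match -> dropped
  - book 3 (Northern Lights): author_id=3 -> matches Perez
  - book 4 (Silent Waters): author_id=NULL, no match -> dropped
  - book 5 (Paper Boats): author_id=3 -> matches Perez
  - book 6 (The Glass Key): author_id=3 -> matches Perez
  - book 7 (Quiet Streets): author_id=3 -> matches Perez
So 2 of 7 rows are dropped.

SQL:
SELECT a.title, b.name AS author
FROM books a
INNER JOIN authors b ON a.author_id = b.id

Result:
title           | author
----------------+-------
Midnight Sun    | Perez 
Northern Lights | Perez 
Paper Boats     | Perez 
The Glass Key   | Perez 
Quiet Streets   | Perez 


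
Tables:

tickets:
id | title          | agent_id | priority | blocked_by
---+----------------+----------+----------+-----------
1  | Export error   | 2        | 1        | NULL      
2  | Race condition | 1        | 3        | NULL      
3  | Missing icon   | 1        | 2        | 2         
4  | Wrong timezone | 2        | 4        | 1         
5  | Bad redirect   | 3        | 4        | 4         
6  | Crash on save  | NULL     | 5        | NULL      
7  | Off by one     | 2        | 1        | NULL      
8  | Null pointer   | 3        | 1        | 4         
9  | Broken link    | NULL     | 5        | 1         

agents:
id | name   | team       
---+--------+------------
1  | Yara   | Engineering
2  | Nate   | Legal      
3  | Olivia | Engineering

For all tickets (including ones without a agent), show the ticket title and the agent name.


LEFT JOIN keeps every row from tickets (the left table); where agent_id has no match in agents, the agent columns become NULL. Walk through each ticket:
  - ticket 1 (Export error): agent_id=2 -> matches Nate
  - ticket 2 (Race condition): agent_id=1 -> matches Yara
  - ticket 3 (Missing icon): agent_id=1 -> matches Yara
  - ticket 4 (Wrong timezone): agent_id=2 -> matches Nate
  - ticket 5 (Bad redirect): agent_id=3 -> matches Olivia
  - ticket 6 (Crash on save): agent_id=NULL, no match -> kept with NULL
  - ticket 7 (Off by one): agent_id=2 -> matches Nate
  - ticket 8 (Null pointer): agent_id=3 -> matches Olivia
  - ticket 9 (Broken link): agent_id=NULL, no match -> kept with NULL
All 9 rows appear; 2 have NULL agent.

SQL:
SELECT a.title, b.name AS agent
FROM tickets a
LEFT JOIN agents b ON a.agent_id = b.id

Result:
title          | agent 
---------------+-------
Export error   | Nate  
Race condition | Yara  
Missing icon   | Yara  
Wrong timezone | Nate  
Bad redirect   | Olivia
Crash on save  | NULL  
Off by one     | Nate  
Null pointer   | Olivia
Broken link    | NULL  


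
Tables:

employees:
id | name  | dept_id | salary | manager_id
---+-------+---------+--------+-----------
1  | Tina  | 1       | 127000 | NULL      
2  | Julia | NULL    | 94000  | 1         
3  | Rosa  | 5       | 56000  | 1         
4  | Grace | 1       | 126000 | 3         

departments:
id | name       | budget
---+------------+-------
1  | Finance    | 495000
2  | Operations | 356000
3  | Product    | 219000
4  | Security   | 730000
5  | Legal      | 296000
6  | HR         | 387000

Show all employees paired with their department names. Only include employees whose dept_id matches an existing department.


INNER JOIN keeps only employees rows whose dept_id matches an id in departments. Walk through each employee:
  - employee 1 (Tina): dept_id=1 -> matches Finance
  - employee 2 (Julia): dept_id=NULL, no match -> dropped
  - employee 3 (Rosa): dept_id=5 -> matches Legal
  - employee 4 (Grace): dept_id=1 -> matches Finance
So 1 of 4 rows is dropped.

SQL:
SELECT a.name, b.name AS department
FROM employees a
INNER JOIN departments b ON a.dept_id = b.id

Result:
name  | department
------+-----------
Tina  | Finance   
Rosa  | Legal     
Grace | Finance   


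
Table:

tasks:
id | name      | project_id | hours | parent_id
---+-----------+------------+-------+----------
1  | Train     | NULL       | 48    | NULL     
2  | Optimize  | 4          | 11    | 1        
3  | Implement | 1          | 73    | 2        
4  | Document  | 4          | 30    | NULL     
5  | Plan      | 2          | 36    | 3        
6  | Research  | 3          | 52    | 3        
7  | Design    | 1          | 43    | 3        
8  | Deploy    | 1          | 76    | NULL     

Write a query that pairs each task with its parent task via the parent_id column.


This is a self-join: tasks is joined to a second copy of itself, matching each row's parent_id to another row's id. Use LEFT JOIN so rows with parent_id=NULL are kept.
  - task 1 (Train): parent_id=NULL -> NULL
  - task 2 (Optimize): parent_id=1 -> Train
  - task 3 (Implement): parent_id=2 -> Optimize
  - task 4 (Document): parent_id=NULL -> NULL
  - task 5 (Plan): parent_id=3 -> Implement
  - task 6 (Research): parent_id=3 -> Implement
  - task 7 (Design): parent_id=3 -> Implement
  - task 8 (Deploy): parent_id=NULL -> NULL

SQL:
SELECT a.name AS item, b.name AS parent
FROM tasks a
LEFT JOIN tasks b ON a.parent_id = b.id

Result:
item      | parent   
----------+----------
Train     | NULL     
Optimize  | Train    
Implement | Optimize 
Document  | NULL     
Plan      | Implement
Research  | Implement
Design    | Implement
Deploy    | NULL     


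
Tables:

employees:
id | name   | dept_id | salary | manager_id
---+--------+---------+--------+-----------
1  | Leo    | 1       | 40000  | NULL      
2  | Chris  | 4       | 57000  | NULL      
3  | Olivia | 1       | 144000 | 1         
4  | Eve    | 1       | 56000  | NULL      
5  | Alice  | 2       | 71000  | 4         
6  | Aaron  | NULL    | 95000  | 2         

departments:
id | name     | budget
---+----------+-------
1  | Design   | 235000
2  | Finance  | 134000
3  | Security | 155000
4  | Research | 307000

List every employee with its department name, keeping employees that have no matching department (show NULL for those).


LEFT JOIN keeps every row from employees (the left table); where dept_id has no match in departments, the department columns become NULL. Walk through each employee:
  - employee 1 (Leo): dept_id=1 -> matches Design
  - employee 2 (Chris): dept_id=4 -> matches Research
  - employee 3 (Olivia): dept_id=1 -> matches Design
  - employee 4 (Eve): dept_id=1 -> matches Design
  - employee 5 (Alice): dept_id=2 -> matches Finance
  - employee 6 (Aaron): dept_id=NULL, no match -> kept with NULL
All 6 rows appear; 1 has NULL department.

SQL:
SELECT a.name, b.name AS department
FROM employees a
LEFT JOIN departments b ON a.dept_id = b.id

Result:
name   | department
-------+-----------
Leo    | Design    
Chris  | Research  
Olivia | Design    
Eve    | Design    
Alice  | Finance   
Aaron  | NULL      


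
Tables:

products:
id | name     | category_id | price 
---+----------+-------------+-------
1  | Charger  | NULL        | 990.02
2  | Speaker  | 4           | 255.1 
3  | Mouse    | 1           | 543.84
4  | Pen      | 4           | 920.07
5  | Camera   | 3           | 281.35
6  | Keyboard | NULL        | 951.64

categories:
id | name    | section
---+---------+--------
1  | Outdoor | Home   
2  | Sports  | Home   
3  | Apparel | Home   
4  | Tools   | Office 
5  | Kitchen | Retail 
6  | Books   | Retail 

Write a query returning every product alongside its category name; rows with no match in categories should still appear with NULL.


LEFT JOIN keeps every row from products (the left table); where category_id has no match in categories, the category columns become NULL. Walk through each product:
  - product 1 (Charger): category_id=NULL, no match -> kept with NULL
  - product 2 (Speaker): category_id=4 -> matches Tools
  - product 3 (Mouse): category_id=1 -> matches Outdoor
  - product 4 (Pen): category_id=4 -> matches Tools
  - product 5 (Camera): category_id=3 -> matches Apparel
  - product 6 (Keyboard): category_id=NULL, no match -> kept with NULL
All 6 rows appear; 2 have NULL category.

SQL:
SELECT a.name, b.name AS category
FROM products a
LEFT JOIN categories b ON a.category_id = b.id

Result:
name     | category
---------+---------
Charger  | NULL    
Speaker  | Tools   
Mouse    | Outdoor 
Pen      | Tools   
Camera   | Apparel 
Keyboard | NULL    


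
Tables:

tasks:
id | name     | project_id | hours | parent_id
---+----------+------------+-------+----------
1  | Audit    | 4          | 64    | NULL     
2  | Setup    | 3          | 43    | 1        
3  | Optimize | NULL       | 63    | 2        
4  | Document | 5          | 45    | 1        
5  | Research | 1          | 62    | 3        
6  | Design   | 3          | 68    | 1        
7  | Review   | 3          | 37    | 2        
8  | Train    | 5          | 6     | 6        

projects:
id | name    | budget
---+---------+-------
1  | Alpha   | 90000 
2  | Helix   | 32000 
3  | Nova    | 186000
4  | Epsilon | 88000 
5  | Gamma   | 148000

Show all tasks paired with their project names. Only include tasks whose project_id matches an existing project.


INNER JOIN keeps only tasks rows whose project_id matches an id in projects. Walk through each task:
  - task 1 (Audit): project_id=4 -> matches Epsilon
  - task 2 (Setup): project_id=3 -> matches Nova
  - task 3 (Optimize): project_id=NULL, no match -> dropped
  - task 4 (Document): project_id=5 -> matches Gamma
  - task 5 (Research): project_id=1 -> matches Alpha
  - task 6 (Design): project_id=3 -> matches Nova
  - task 7 (Review): project_id=3 -> matches Nova
  - task 8 (Train): project_id=5 -> matches Gamma
So 1 of 8 rows is dropped.

SQL:
SELECT a.name, b.name AS project
FROM tasks a
INNER JOIN projects b ON a.project_id = b.id

Result:
name     | project
---------+--------
Audit    | Epsilon
Setup    | Nova   
Document | Gamma  
Research | Alpha  
Design   | Nova   
Review   | Nova   
Train    | Gamma  


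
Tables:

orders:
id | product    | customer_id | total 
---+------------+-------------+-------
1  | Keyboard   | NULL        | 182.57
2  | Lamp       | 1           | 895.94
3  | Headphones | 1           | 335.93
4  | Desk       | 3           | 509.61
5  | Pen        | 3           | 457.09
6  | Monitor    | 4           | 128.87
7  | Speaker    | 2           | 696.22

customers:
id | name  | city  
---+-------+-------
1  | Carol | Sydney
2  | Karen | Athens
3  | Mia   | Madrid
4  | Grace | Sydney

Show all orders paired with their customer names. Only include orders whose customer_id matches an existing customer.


INNER JOIN keeps only orders rows whose customer_id matches an id in customers. Walk through each order:
  - order 1 (Keyboard): customer_id=NULL, no match -> dropped
  - order 2 (Lamp): customer_id=1 -> matches Carol
  - order 3 (Headphones): customer_id=1 -> matches Carol
  - order 4 (Desk): customer_id=3 -> matches Mia
  - order 5 (Pen): customer_id=3 -> matches Mia
  - order 6 (Monitor): customer_id=4 -> matches Grace
  - order 7 (Speaker): customer_id=2 -> matches Karen
So 1 of 7 rows is dropped.

SQL:
SELECT a.product, b.name AS customer
FROM orders a
INNER JOIN customers b ON a.customer_id = b.id

Result:
product    | customer
-----------+---------
Lamp       | Carol   
Headphones | Carol   
Desk       | Mia     
Pen        | Mia     
Monitor    | Grace   
Speaker    | Karen   


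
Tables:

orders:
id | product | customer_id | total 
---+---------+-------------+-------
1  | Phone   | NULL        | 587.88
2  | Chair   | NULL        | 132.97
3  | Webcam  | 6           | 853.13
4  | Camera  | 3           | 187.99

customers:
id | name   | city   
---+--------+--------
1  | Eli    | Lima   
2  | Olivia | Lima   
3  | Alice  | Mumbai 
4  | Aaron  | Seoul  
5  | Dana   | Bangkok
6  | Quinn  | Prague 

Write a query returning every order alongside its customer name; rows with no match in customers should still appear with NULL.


LEFT JOIN keeps every row from orders (the left table); where customer_id has no match in customers, the customer columns become NULL. Walk through each order:
  - order 1 (Phone): customer_id=NULL, no match -> kept with NULL
  - order 2 (Chair): customer_id=NULL, no match -> kept with NULL
  - order 3 (Webcam): customer_id=6 -> matches Quinn
  - order 4 (Camera): customer_id=3 -> matches Alice
All 4 rows appear; 2 have NULL customer.

SQL:
SELECT a.product, b.name AS customer
FROM orders a
LEFT JOIN customers b ON a.customer_id = b.id

Result:
product | customer
--------+---------
Phone   | NULL    
Chair   | NULL    
Webcam  | Quinn   
Camera  | Alice   


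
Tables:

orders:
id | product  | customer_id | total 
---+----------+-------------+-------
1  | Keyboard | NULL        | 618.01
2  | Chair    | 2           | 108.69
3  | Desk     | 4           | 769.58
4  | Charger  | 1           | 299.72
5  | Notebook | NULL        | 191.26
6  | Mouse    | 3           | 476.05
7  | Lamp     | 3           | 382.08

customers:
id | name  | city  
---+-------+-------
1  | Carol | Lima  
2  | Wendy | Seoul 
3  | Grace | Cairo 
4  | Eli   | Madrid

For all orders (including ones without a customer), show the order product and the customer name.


LEFT JOIN keeps every row from orders (the left table); where customer_id has no match in customers, the customer columns become NULL. Walk through each order:
  - order 1 (Keyboard): customer_id=NULL, no match -> kept with NULL
  - order 2 (Chair): customer_id=2 -> matches Wendy
  - order 3 (Desk): customer_id=4 -> matches Eli
  - order 4 (Charger): customer_id=1 -> matches Carol
  - order 5 (Notebook): customer_id=NULL, no match -> kept with NULL
  - order 6 (Mouse): customer_id=3 -> matches Grace
  - order 7 (Lamp): customer_id=3 -> matches Grace
All 7 rows appear; 2 have NULL customer.

SQL:
SELECT a.product, b.name AS customer
FROM orders a
LEFT JOIN customers b ON a.customer_id = b.id

Result:
product  | customer
---------+---------
Keyboard | NULL    
Chair    | Wendy   
Desk     | Eli     
Charger  | Carol   
Notebook | NULL    
Mouse    | Grace   
Lamp     | Grace   


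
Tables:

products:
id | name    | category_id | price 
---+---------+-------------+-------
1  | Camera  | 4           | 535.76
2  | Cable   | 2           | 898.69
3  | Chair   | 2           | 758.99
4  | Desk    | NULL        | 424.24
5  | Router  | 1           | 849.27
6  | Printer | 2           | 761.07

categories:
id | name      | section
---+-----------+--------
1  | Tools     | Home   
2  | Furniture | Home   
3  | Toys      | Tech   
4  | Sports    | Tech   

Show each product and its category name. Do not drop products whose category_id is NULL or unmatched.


LEFT JOIN keeps every row from products (the left table); where category_id has no match in categories, the category columns become NULL. Walk through each product:
  - product 1 (Camera): category_id=4 -> matches Sports
  - product 2 (Cable): category_id=2 -> matches Furniture
  - product 3 (Chair): category_id=2 -> matches Furniture
  - product 4 (Desk): category_id=NULL, no match -> kept with NULL
  - product 5 (Router): category_id=1 -> matches Tools
  - product 6 (Printer): category_id=2 -> matches Furniture
All 6 rows appear; 1 has NULL category.

SQL:
SELECT a.name, b.name AS category
FROM products a
LEFT JOIN categories b ON a.category_id = b.id

Result:
name    | category 
--------+----------
Camera  | Sports   
Cable   | Furniture
Chair   | Furniture
Desk    | NULL     
Router  | Tools    
Printer | Furniture


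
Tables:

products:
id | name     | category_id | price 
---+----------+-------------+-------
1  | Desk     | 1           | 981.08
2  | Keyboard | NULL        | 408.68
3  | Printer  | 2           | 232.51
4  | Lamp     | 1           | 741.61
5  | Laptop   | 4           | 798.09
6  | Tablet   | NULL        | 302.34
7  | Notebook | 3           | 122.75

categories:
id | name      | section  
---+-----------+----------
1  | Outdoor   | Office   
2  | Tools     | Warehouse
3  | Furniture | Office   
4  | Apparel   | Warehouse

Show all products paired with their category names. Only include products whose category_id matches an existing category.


INNER JOIN keeps only products rows whose category_id matches an id in categories. Walk through each product:
  - product 1 (Desk): category_id=1 -> matches Outdoor
  - product 2 (Keyboard): category_id=NULL, no match -> dropped
  - product 3 (Printer): category_id=2 -> matches Tools
  - product 4 (Lamp): category_id=1 -> matches Outdoor
  - product 5 (Laptop): category_id=4 -> matches Apparel
  - product 6 (Tablet): category_id=NULL, no match -> dropped
  - product 7 (Notebook): category_id=3 -> matches Furniture
So 2 of 7 rows are dropped.

SQL:
SELECT a.name, b.name AS category
FROM products a
INNER JOIN categories b ON a.category_id = b.id

Result:
name     | category 
---------+----------
Desk     | Outdoor  
Printer  | Tools    
Lamp     | Outdoor  
Laptop   | Apparel  
Notebook | Furniture


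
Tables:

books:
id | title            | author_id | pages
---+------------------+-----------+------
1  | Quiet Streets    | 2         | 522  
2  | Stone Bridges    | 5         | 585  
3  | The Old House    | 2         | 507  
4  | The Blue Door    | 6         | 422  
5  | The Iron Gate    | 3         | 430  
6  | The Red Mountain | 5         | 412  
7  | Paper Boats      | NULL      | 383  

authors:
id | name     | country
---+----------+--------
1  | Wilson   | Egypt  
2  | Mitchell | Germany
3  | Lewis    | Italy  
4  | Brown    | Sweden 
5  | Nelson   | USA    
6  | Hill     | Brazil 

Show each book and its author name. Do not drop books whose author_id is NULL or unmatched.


LEFT JOIN keeps every row from books (the left table); where author_id has no match in authors, the author columns become NULL. Walk through each book:
  - book 1 (Quiet Streets): author_id=2 -> matches Mitchell
  - book 2 (Stone Bridges): author_id=5 -> matches Nelson
  - book 3 (The Old House): author_id=2 -> matches Mitchell
  - book 4 (The Blue Door): author_id=6 -> matches Hill
  - book 5 (The Iron Gate): author_id=3 -> matches Lewis
  - book 6 (The Red Mountain): author_id=5 -> matches Nelson
  - book 7 (Paper Boats): author_id=NULL, no match -> kept with NULL
All 7 rows appear; 1 has NULL author.

SQL:
SELECT a.title, b.name AS author
FROM books a
LEFT JOIN authors b ON a.author_id = b.id

Result:
title            | author  
-----------------+---------
Quiet Streets    | Mitchell
Stone Bridges    | Nelson  
The Old House    | Mitchell
The Blue Door    | Hill    
The Iron Gate    | Lewis   
The Red Mountain | Nelson  
Paper Boats      | NULL    


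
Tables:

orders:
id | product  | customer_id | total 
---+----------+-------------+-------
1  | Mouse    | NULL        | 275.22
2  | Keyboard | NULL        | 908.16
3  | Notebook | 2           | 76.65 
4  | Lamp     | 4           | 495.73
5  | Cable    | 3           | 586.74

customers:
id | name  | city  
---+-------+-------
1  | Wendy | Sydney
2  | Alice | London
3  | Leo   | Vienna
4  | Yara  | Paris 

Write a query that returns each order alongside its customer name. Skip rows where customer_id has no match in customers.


INNER JOIN keeps only orders rows whose customer_id matches an id in customers. Walk through each order:
  - order 1 (Mouse): customer_id=NULL, no match -> dropped
  - order 2 (Keyboard): customer_id=NULL, no match -> dropped
  - order 3 (Notebook): customer_id=2 -> matches Alice
  - order 4 (Lamp): customer_id=4 -> matches Yara
  - order 5 (Cable): customer_id=3 -> matches Leo
So 2 of 5 rows are dropped.

SQL:
SELECT a.product, b.name AS customer
FROM orders a
INNER JOIN customers b ON a.customer_id = b.id

Result:
product  | customer
---------+---------
Notebook | Alice   
Lamp     | Yara    
Cable    | Leo     


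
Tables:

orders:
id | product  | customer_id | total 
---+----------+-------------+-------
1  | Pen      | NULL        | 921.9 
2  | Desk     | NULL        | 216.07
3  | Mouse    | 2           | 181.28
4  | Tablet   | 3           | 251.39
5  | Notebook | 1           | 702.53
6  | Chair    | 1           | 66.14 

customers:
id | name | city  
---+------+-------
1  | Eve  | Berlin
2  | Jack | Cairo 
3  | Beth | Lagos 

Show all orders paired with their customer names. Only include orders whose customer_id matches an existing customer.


INNER JOIN keeps only orders rows whose customer_id matches an id in customers. Walk through each order:
  - order 1 (Pen): customer_id=NULL, no match -> dropped
  - order 2 (Desk): customer_id=NULL, no match -> dropped
  - order 3 (Mouse): customer_id=2 -> matches Jack
  - order 4 (Tablet): customer_id=3 -> matches Beth
  - order 5 (Notebook): customer_id=1 -> matches Eve
  - order 6 (Chair): customer_id=1 -> matches Eve
So 2 of 6 rows are dropped.

SQL:
SELECT a.product, b.name AS customer
FROM orders a
INNER JOIN customers b ON a.customer_id = b.id

Result:
product  | customer
---------+---------
Mouse    | Jack    
Tablet   | Beth    
Notebook | Eve     
Chair    | Eve     


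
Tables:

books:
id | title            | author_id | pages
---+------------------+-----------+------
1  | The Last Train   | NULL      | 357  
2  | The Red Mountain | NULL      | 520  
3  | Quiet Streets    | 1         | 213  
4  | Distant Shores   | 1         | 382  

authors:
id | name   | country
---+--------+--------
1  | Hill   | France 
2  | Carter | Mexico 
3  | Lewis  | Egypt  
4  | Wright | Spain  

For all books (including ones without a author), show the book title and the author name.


LEFT JOIN keeps every row from books (the left table); where author_id has no match in authors, the author columns become NULL. Walk through each book:
  - book 1 (The Last Train): author_id=NULL, no match -> kept with NULL
  - book 2 (The Red Mountain): author_id=NULL, no match -> kept with NULL
  - book 3 (Quiet Streets): author_id=1 -> matches Hill
  - book 4 (Distant Shores): author_id=1 -> matches Hill
All 4 rows appear; 2 have NULL author.

SQL:
SELECT a.title, b.name AS author
FROM books a
LEFT JOIN authors b ON a.author_id = b.id

Result:
title            | author
-----------------+-------
The Last Train   | NULL  
The Red Mountain | NULL  
Quiet Streets    | Hill  
Distant Shores   | Hill  


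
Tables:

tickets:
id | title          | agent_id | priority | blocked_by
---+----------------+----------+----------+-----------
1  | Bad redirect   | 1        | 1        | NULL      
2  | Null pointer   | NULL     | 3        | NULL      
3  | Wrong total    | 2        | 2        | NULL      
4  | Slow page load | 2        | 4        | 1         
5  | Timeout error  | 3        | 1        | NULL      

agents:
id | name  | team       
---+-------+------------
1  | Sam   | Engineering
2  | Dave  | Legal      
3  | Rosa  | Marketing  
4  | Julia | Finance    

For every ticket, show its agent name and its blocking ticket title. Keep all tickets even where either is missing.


Two LEFT JOINs from the same base table tickets: one to agents via agent_id, one to tickets itself via blocked_by. Both are LEFT so every ticket is preserved.
Match against agents:
  - ticket 1 (Bad redirect): agent_id=1 -> matches Sam
  - ticket 2 (Null pointer): agent_id=NULL, no match -> kept with NULL
  - ticket 3 (Wrong total): agent_id=2 -> matches Dave
  - ticket 4 (Slow page load): agent_id=2 -> matches Dave
  - ticket 5 (Timeout error): agent_id=3 -> matches Rosa
Match against tickets (self):
  - ticket 1 (Bad redirect): blocked_by=NULL -> NULL
  - ticket 2 (Null pointer): blocked_by=NULL -> NULL
  - ticket 3 (Wrong total): blocked_by=NULL -> NULL
  - ticket 4 (Slow page load): blocked_by=1 -> Bad redirect
  - ticket 5 (Timeout error): blocked_by=NULL -> NULL

SQL:
SELECT a.title, b.name AS agent, c.title AS blocked_by
FROM tickets a
LEFT JOIN agents b ON a.agent_id = b.id
LEFT JOIN tickets c ON a.blocked_by = c.id

Result:
title          | agent | blocked_by  
---------------+-------+-------------
Bad redirect   | Sam   | NULL        
Null pointer   | NULL  | NULL        
Wrong total    | Dave  | NULL        
Slow page load | Dave  | Bad redirect
Timeout error  | Rosa  | NULL        


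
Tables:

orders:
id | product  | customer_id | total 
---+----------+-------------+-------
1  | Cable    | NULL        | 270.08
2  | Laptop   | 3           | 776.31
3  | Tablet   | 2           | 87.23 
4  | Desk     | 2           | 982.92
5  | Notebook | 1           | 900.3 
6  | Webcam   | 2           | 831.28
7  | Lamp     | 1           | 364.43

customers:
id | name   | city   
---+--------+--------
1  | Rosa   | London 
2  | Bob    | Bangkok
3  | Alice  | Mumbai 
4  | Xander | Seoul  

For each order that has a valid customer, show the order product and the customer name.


INNER JOIN keeps only orders rows whose customer_id matches an id in customers. Walk through each order:
  - order 1 (Cable): customer_id=NULL, no match -> dropped
  - order 2 (Laptop): customer_id=3 -> matches Alice
  - order 3 (Tablet): customer_id=2 -> matches Bob
  - order 4 (Desk): customer_id=2 -> matches Bob
  - order 5 (Notebook): customer_id=1 -> matches Rosa
  - order 6 (Webcam): customer_id=2 -> matches Bob
  - order 7 (Lamp): customer_id=1 -> matches Rosa
So 1 of 7 rows is dropped.

SQL:
SELECT a.product, b.name AS customer
FROM orders a
INNER JOIN customers b ON a.customer_id = b.id

Result:
product  | customer
---------+---------
Laptop   | Alice   
Tablet   | Bob     
Desk     | Bob     
Notebook | Rosa    
Webcam   | Bob     
Lamp     | Rosa    


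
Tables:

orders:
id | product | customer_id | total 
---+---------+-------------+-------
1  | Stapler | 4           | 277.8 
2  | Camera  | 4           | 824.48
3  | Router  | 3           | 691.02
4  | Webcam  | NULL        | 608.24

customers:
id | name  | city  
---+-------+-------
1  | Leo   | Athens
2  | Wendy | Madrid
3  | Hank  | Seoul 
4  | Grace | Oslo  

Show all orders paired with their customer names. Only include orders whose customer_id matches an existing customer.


INNER JOIN keeps only orders rows whose customer_id matches an id in customers. Walk through each order:
  - order 1 (Stapler): customer_id=4 -> matches Grace
  - order 2 (Camera): customer_id=4 -> matches Grace
  - order 3 (Router): customer_id=3 -> matches Hank
  - order 4 (Webcam): customer_id=NULL, no match -> dropped
So 1 of 4 rows is dropped.

SQL:
SELECT a.product, b.name AS customer
FROM orders a
INNER JOIN customers b ON a.customer_id = b.id

Result:
product | customer
--------+---------
Stapler | Grace   
Camera  | Grace   
Router  | Hank    


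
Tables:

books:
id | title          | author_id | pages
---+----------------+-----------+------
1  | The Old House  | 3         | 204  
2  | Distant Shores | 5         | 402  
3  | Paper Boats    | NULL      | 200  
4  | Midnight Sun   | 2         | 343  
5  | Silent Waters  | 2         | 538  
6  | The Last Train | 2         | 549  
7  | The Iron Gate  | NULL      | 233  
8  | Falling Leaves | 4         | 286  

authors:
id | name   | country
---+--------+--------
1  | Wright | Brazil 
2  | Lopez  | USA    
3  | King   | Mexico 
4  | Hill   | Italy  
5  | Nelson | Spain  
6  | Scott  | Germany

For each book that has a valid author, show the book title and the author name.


INNER JOIN keeps only books rows whose author_id matches an id in authors. Walk through each book:
  - book 1 (The Old House): author_id=3 -> matches King
  - book 2 (Distant Shores): author_id=5 -> matches Nelson
  - book 3 (Paper Boats): author_id=NULL, no match -> dropped
  - book 4 (Midnight Sun): author_id=2 -> matches Lopez
  - book 5 (Silent Waters): author_id=2 -> matches Lopez
  - book 6 (The Last Train): author_id=2 -> matches Lopez
  - book 7 (The Iron Gate): author_id=NULL, no match -> dropped
  - book 8 (Falling Leaves): author_id=4 -> matches Hill
So 2 of 8 rows are dropped.

SQL:
SELECT a.title, b.name AS author
FROM books a
INNER JOIN authors b ON a.author_id = b.id

Result:
title          | author
---------------+-------
The Old House  | King  
Distant Shores | Nelson
Midnight Sun   | Lopez 
Silent Waters  | Lopez 
The Last Train | Lopez 
Falling Leaves | Hill  
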